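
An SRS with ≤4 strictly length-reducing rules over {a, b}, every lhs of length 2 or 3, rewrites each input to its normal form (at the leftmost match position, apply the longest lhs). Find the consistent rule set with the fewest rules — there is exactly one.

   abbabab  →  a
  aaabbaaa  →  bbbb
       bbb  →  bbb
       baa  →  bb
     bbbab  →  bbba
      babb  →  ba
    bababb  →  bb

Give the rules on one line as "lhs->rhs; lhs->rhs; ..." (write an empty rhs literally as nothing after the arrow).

  | abbabab => ababab => aabab => ab => a
  | aaabbaaa => bbbaaa => bbbb
  | bbb
  | baa => bb

aa->b; aaa->b; aab->; ab->a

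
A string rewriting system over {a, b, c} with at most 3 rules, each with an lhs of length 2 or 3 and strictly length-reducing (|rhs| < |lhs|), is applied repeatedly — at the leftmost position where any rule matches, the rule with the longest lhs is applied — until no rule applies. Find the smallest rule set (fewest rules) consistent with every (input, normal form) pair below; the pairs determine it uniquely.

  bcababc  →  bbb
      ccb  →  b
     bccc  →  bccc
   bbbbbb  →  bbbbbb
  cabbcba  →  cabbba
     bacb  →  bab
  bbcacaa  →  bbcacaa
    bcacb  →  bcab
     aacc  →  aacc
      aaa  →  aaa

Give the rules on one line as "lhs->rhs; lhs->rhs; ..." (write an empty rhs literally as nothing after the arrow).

  | bcababc => bcabcb => bccbb => bcbb => bbb
  | ccb => cb => b
  | bccc
  | bbbbbb

abc->cb; cb->b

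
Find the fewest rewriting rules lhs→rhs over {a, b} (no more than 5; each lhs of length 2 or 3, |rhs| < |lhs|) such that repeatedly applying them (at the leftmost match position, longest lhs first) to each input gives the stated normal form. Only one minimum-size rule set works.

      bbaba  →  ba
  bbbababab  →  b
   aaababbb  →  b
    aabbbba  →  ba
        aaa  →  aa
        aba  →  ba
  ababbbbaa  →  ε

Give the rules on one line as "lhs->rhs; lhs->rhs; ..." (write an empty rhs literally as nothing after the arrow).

  | bbaba => baba => bba => ba
  | bbbababab => bbababab => bababab => bbabab => babab => bbab => bab => bb => b
  | aaababbb => aababbb => ababbb => babbb => bbbb => bbb => bb => b
  | aabbbba => abbbba => bbbba => bbba => bba => ba

aaa->aa; ab->b; baa->; bb->b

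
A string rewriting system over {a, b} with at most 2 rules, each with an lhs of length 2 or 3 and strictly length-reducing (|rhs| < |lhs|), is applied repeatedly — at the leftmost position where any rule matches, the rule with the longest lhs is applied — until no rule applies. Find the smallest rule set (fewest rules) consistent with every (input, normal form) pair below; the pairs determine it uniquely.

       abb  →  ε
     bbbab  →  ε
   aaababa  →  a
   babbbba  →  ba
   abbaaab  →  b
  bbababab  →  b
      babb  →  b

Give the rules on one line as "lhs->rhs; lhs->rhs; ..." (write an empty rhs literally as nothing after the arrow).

  | abb => bb => ε
  | bbbab => bab => bb => ε
  | aaababa => aababa => ababa => baba => bba => a
  | babbbba => bbbbba => bbba => ba

ab->b; bb->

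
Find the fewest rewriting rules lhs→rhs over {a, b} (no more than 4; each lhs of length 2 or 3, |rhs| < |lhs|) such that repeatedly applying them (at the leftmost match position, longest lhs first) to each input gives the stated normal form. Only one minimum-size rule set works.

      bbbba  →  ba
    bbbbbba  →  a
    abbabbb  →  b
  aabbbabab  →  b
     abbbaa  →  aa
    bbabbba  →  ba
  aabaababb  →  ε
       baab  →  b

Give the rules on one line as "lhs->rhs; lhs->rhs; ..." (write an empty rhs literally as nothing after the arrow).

ab->b; bb->b; bbb->

  | bbbba => ba
  | bbbbbba => bbba => a
  | abbabbb => bbabbb => babbb => bbbb => b
  | aabbbabab => abbbabab => bbbabab => abab => bab => bb => b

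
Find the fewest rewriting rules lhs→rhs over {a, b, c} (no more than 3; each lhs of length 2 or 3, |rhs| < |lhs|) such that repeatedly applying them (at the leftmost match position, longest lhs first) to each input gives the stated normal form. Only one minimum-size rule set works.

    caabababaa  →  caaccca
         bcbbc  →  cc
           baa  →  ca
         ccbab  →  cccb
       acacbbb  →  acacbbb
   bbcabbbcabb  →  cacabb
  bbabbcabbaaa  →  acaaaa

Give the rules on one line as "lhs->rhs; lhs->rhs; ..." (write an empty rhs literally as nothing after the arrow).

ba->c; bba->a; bc->c

  | caabababaa => caacbabaa => caaccbaa => caaccca
  | bcbbc => cbbc => cbc => cc
  | baa => ca
  | ccbab => cccb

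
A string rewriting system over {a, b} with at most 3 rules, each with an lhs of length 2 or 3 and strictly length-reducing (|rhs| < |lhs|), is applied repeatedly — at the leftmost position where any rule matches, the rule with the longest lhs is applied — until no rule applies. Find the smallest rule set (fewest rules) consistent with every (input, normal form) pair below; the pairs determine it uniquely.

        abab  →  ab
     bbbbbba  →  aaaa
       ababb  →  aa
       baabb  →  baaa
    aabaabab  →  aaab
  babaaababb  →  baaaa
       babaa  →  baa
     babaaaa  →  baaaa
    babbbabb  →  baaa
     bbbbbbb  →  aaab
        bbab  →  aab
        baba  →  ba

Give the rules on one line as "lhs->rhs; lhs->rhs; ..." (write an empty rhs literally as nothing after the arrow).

aba->a; bb->a

  | abab => ab
  | bbbbbba => abbbba => aabba => aaaa
  | ababb => abb => aa
  | baabb => baaa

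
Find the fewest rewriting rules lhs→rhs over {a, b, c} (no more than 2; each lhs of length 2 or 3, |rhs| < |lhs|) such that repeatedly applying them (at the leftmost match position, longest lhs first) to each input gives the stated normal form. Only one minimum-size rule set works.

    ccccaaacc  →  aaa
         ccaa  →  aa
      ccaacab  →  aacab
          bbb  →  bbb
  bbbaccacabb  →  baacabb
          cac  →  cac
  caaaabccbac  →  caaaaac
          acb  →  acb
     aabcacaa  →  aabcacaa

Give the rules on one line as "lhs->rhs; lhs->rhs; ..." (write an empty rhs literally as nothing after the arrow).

bba->a; cc->

  | ccccaaacc => ccaaacc => aaacc => aaa
  | ccaa => aa
  | ccaacab => aacab
  | bbb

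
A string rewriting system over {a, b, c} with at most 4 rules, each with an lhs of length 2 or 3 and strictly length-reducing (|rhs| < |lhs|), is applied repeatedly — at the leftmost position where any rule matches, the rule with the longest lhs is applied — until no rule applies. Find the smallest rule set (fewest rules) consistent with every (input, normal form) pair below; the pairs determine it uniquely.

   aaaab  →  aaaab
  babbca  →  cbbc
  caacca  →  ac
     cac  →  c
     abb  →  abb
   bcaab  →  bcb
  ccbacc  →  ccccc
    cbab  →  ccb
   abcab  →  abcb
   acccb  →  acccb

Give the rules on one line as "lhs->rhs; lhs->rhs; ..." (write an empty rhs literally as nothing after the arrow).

ba->c; bca->bc; ca->

  | aaaab
  | babbca => cbbca => cbbc
  | caacca => acca => ac
  | cac => c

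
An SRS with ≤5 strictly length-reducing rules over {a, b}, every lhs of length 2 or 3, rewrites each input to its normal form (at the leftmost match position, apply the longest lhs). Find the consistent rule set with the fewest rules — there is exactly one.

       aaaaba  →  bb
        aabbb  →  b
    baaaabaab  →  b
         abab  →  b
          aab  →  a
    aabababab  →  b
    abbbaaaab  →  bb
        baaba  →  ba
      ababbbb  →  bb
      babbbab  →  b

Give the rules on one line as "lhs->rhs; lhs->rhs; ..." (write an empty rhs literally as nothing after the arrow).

  | aaaaba => bbaba => bb
  | aabbb => abb => b
  | baaaabaab => bbbabaab => babaab => bab => b
  | abab => b

aaa->bb; ab->; aba->; bbb->b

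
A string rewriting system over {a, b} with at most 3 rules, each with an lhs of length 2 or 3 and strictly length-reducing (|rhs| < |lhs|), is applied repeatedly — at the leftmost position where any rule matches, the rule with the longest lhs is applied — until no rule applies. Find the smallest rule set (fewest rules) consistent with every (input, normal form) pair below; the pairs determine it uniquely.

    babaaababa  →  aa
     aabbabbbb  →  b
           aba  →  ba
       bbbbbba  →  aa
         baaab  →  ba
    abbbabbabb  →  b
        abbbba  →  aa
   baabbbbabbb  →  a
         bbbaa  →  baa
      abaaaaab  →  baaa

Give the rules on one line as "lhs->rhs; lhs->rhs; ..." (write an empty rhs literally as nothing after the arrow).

aab->; ab->b; bb->a

  | babaaababa => bbaaababa => aaaababa => aaaba => aa
  | aabbabbbb => babbbb => bbbbb => abbb => bbb => ab => b
  | aba => ba
  | bbbbbba => abbbba => bbbba => abba => bba => aa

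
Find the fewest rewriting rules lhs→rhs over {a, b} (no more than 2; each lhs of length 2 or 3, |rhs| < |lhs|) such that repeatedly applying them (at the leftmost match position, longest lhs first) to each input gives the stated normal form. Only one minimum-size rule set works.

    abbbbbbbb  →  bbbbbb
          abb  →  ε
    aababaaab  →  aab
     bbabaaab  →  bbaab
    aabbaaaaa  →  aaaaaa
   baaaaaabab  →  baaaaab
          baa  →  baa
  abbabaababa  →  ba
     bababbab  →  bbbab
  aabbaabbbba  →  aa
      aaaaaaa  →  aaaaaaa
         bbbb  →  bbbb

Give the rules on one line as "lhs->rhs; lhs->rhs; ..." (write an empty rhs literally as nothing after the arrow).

aba->; abb->

  | abbbbbbbb => bbbbbb
  | abb => ε
  | aababaaab => abaaab => aab
  | bbabaaab => bbaab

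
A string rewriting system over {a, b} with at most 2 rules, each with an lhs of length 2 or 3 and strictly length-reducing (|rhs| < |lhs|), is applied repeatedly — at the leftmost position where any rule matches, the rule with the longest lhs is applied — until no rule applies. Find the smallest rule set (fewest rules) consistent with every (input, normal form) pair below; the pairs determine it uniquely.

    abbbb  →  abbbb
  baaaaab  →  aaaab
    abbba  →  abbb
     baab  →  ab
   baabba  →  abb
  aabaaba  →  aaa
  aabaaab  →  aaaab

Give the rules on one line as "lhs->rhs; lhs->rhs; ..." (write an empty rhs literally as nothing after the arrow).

ba->; bba->bb

  | abbbb
  | baaaaab => aaaab
  | abbba => abbb
  | baab => ab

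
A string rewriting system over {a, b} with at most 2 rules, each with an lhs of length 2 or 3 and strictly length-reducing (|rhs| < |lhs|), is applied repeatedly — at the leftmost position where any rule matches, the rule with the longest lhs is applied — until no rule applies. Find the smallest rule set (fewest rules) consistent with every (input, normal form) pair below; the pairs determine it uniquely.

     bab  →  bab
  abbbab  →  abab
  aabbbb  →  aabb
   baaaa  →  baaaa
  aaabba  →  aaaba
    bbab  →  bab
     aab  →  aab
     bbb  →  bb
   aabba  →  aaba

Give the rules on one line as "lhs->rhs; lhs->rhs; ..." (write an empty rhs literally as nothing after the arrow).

bba->ba; bbb->bb

  | bab
  | abbbab => abbab => abab
  | aabbbb => aabbb => aabb
  | baaaa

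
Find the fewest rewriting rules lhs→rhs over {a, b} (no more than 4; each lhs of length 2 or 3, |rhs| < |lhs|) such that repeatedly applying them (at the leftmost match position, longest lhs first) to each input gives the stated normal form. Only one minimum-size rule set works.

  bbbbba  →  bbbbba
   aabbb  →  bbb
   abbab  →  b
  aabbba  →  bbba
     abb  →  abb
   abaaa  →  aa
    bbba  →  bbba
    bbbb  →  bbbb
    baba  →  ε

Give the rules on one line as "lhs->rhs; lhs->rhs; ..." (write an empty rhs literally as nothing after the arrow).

aab->b; aba->; bab->ab

  | bbbbba
  | aabbb => bbb
  | abbab => abab => b
  | aabbba => bbba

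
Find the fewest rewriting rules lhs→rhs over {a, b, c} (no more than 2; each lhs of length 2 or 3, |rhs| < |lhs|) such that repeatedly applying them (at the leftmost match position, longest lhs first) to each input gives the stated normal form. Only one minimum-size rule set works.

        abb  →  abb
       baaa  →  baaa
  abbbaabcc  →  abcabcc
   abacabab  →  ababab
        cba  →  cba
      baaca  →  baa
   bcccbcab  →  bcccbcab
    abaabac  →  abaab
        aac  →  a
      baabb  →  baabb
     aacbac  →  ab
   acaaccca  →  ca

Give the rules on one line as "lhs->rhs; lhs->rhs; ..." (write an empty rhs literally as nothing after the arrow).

  | abb
  | baaa
  | abbbaabcc => abcabcc
  | abacabab => ababab

ac->; bba->c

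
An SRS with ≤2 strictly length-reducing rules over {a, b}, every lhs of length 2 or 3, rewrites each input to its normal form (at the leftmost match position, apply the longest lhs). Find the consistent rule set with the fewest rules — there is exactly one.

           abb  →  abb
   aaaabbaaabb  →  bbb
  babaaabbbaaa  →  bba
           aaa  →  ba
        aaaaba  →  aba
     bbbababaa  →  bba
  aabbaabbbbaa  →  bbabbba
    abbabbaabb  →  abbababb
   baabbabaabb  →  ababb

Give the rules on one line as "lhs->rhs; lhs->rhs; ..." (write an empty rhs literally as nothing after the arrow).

aa->b; baa->a

  | abb
  | aaaabbaaabb => baabbaaabb => abbaaabb => abaabb => aabb => bbb
  | babaaabbbaaa => baaabbbaaa => aabbbaaa => bbbbaaa => bbbaa => bba
  | aaa => ba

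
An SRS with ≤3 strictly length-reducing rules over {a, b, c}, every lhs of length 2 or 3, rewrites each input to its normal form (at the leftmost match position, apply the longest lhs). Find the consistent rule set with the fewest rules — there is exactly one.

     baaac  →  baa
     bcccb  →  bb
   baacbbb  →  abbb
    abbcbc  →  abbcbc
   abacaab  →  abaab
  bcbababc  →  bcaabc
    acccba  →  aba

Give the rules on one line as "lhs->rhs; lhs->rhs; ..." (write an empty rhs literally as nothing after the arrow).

  | baaac => baa
  | bcccb => bacb => bb
  | baacbbb => babbb => abbb
  | abbcbc

ac->; bab->ab; cc->a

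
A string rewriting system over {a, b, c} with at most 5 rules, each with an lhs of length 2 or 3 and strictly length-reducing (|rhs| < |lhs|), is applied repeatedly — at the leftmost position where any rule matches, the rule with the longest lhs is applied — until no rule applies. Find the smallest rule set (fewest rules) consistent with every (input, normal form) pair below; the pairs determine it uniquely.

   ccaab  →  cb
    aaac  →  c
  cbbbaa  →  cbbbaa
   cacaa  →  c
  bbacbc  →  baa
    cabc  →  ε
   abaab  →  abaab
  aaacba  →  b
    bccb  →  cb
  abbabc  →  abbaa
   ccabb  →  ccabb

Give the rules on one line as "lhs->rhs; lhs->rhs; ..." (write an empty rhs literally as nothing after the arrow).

ac->c; bc->a; caa->; cba->b

  | ccaab => cb
  | aaac => aac => ac => c
  | cbbbaa
  | cacaa => ccaa => c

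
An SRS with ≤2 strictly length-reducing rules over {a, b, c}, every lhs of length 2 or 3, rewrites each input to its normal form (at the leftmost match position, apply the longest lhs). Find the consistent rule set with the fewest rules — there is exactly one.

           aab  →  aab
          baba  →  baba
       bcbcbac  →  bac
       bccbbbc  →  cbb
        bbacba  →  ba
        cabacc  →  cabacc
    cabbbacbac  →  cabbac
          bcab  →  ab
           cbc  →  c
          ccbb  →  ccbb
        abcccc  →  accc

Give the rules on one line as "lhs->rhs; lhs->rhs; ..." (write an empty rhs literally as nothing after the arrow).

acb->c; bc->

  | aab
  | baba
  | bcbcbac => bcbac => bac
  | bccbbbc => cbbbc => cbb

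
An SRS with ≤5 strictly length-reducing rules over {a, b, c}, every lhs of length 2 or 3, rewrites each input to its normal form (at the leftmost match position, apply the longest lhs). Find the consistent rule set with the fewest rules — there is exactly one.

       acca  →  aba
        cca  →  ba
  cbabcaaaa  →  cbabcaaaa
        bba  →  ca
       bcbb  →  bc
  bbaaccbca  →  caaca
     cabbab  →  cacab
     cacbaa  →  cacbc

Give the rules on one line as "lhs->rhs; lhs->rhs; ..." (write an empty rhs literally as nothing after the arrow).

baa->bc; bb->; bba->ca; cc->b

  | acca => aba
  | cca => ba
  | cbabcaaaa
  | bba => ca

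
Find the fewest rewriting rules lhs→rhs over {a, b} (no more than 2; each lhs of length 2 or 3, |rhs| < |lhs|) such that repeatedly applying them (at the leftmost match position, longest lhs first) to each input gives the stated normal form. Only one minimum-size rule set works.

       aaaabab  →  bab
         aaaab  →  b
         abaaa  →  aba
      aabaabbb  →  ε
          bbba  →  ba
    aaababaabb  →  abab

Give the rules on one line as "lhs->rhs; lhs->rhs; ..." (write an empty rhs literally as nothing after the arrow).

aa->; bb->

  | aaaabab => aabab => bab
  | aaaab => aab => b
  | abaaa => aba
  | aabaabbb => baabbb => bbbb => bb => ε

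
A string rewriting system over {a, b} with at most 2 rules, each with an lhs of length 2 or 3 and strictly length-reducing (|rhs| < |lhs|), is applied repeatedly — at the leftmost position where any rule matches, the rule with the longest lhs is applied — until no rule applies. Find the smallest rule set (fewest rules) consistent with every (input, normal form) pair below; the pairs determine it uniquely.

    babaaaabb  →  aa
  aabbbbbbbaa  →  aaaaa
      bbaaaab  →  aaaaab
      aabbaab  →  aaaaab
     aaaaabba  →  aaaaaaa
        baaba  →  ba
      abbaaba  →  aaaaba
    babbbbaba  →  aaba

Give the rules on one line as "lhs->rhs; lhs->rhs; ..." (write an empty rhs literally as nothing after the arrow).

  | babaaaabb => baaabb => abb => aa
  | aabbbbbbbaa => aaabbbbbaa => aaaabbbaa => aaaaabaa => aaaaa
  | bbaaaab => aaaaab
  | aabbaab => aaaaab

baa->; bb->a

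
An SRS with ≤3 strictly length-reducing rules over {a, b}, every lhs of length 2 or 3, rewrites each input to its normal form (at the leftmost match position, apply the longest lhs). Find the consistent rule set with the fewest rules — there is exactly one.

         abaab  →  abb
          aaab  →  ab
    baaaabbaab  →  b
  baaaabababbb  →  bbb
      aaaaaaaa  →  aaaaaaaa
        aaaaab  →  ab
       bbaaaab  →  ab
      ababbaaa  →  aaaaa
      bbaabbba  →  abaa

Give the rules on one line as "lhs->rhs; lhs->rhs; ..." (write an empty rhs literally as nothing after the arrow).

  | abaab => abb
  | aaab => ab
  | baaaabbaab => baabbaab => bbbaab => baaab => bab => b
  | baaaabababbb => baabababbb => bbababbb => aababbb => babbb => bbb

aab->b; bab->b; bba->aa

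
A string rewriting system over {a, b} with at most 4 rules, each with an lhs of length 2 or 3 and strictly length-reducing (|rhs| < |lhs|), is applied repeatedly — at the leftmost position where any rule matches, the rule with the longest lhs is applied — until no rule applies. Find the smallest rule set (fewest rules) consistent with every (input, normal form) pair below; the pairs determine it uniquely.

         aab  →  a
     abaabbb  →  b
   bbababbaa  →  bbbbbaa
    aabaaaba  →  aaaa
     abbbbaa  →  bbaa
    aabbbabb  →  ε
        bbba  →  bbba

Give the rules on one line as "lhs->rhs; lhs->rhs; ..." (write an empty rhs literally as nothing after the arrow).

  | aab => a
  | abaabbb => ababb => abbb => b
  | bbababbaa => bbbabbaa => bbbbbaa
  | aabaaaba => aaaaba => aaaa

aab->a; abb->; bab->bb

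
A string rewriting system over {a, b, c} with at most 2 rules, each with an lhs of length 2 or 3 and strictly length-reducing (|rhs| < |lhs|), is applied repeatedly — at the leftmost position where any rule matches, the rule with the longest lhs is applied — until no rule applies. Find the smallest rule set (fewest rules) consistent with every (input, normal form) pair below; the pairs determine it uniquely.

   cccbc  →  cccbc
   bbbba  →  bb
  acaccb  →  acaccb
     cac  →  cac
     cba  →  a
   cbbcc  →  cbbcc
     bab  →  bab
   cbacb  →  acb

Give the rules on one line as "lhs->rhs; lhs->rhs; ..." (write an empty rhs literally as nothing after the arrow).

bba->; cba->a

  | cccbc
  | bbbba => bb
  | acaccb
  | cac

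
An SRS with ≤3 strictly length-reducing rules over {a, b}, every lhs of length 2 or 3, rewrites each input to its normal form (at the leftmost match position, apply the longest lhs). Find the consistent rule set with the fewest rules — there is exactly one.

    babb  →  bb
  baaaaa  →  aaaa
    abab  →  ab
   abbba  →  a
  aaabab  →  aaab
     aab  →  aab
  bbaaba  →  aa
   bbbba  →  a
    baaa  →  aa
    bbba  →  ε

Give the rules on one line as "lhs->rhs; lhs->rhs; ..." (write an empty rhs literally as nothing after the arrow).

  | babb => bb
  | baaaaa => aaaa
  | abab => ab
  | abbba => aba => a

ba->; bba->a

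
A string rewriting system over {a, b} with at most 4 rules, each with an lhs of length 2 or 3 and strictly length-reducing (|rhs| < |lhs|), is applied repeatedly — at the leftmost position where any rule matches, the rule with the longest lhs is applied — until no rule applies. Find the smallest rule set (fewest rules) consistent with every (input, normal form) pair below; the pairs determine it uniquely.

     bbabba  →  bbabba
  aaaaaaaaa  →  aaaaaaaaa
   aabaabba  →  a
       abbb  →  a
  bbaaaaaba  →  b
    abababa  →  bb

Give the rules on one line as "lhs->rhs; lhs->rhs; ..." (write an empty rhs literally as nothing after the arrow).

aab->b; aba->bb; bbb->

  | bbabba
  | aaaaaaaaa
  | aabaabba => baabba => bbba => a
  | abbb => a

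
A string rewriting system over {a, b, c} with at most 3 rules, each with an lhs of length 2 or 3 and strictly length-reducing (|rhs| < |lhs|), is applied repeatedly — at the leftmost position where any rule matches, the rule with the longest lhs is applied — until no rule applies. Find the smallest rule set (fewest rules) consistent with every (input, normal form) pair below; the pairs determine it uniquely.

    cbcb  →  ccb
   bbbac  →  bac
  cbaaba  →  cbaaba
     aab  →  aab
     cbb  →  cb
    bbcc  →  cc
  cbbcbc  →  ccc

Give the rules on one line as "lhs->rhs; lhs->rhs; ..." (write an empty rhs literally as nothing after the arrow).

bb->b; bc->c

  | cbcb => ccb
  | bbbac => bbac => bac
  | cbaaba
  | aab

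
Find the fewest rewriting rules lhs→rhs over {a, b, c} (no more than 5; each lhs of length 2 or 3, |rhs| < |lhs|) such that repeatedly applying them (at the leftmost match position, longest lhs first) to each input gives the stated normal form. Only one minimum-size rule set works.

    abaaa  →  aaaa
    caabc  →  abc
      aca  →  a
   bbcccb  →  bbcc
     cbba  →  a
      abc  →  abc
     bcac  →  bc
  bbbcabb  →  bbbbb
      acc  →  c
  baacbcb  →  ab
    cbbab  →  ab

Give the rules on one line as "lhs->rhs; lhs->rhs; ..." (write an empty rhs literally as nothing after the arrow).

ac->; ba->a; ca->; cb->

  | abaaa => aaaa
  | caabc => abc
  | aca => a
  | bbcccb => bbcc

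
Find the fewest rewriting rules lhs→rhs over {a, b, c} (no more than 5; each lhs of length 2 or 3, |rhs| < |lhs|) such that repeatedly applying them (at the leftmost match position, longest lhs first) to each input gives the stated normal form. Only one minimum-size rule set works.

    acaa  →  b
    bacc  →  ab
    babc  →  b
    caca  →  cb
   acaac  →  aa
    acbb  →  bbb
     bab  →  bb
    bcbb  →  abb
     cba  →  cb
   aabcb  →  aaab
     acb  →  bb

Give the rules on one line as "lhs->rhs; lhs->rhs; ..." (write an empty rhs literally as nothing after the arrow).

  | acaa => baa => ba => b
  | bacc => aac => ab
  | babc => bbc => ba => b
  | caca => cba => cb

ac->b; ba->b; bac->aa; bc->a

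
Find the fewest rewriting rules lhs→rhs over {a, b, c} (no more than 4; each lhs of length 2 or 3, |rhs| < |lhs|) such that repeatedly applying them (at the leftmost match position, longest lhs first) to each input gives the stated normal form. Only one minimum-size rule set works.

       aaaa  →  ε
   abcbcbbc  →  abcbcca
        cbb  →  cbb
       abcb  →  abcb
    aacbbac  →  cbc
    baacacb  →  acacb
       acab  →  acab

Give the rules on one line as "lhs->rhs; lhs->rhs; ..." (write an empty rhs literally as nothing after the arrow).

  | aaaa => aa => ε
  | abcbcbbc => abcbcca
  | cbb
  | abcb

aa->; ba->; bbc->ca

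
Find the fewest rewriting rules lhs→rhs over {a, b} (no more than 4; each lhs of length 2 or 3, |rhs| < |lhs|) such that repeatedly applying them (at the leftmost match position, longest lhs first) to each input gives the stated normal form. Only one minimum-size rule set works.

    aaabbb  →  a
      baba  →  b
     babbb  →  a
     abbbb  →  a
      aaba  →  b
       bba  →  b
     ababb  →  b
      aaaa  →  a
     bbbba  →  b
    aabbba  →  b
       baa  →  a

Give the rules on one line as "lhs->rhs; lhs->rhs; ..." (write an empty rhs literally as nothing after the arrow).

  | aaabbb => babbb => bbbb => abb => bb => a
  | baba => bba => aa => b
  | babbb => bbbb => abb => bb => a
  | abbbb => bbbb => abb => bb => a

aa->b; ab->b; bb->a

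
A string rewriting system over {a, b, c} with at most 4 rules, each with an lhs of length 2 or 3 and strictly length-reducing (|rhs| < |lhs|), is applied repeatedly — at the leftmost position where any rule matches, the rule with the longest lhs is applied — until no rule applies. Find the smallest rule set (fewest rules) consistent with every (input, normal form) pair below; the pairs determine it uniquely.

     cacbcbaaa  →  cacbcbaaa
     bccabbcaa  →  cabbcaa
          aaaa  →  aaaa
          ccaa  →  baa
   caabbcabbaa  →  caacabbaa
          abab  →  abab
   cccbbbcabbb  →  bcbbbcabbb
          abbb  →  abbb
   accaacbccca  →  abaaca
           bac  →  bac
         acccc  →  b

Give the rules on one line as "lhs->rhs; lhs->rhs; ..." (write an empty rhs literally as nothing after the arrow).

aab->aa; abc->c; bcc->c; cc->b

  | cacbcbaaa
  | bccabbcaa => cabbcaa
  | aaaa
  | ccaa => baa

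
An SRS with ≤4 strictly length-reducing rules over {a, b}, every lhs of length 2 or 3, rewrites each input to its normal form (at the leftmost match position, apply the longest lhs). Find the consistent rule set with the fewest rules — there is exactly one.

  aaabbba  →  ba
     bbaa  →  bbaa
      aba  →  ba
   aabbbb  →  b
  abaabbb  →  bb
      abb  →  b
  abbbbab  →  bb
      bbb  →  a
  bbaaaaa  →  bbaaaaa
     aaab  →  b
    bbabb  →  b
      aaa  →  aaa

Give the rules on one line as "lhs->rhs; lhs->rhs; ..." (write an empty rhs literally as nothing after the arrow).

ab->b; abb->ab; bab->bb; bbb->a

  | aaabbba => aaabba => aaaba => aaba => aba => ba
  | bbaa
  | aba => ba
  | aabbbb => aabbb => aabb => aab => ab => b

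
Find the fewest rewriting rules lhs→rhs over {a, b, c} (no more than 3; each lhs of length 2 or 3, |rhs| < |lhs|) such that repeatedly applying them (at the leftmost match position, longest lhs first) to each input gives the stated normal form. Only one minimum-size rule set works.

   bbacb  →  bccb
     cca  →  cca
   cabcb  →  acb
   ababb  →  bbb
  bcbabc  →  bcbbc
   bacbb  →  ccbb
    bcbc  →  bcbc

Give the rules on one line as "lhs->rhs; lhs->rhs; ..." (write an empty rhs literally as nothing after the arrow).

  | bbacb => bccb
  | cca
  | cabcb => acb
  | ababb => babb => bbb

ab->b; bac->cc; cab->a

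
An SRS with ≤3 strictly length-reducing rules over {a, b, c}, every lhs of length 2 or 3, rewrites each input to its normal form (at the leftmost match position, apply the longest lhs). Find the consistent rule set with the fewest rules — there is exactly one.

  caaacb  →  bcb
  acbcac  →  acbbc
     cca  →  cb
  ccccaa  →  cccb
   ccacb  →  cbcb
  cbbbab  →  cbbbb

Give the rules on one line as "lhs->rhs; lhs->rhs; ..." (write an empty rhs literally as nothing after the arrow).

ba->b; ca->b

  | caaacb => baacb => bacb => bcb
  | acbcac => acbbc
  | cca => cb
  | ccccaa => cccba => cccb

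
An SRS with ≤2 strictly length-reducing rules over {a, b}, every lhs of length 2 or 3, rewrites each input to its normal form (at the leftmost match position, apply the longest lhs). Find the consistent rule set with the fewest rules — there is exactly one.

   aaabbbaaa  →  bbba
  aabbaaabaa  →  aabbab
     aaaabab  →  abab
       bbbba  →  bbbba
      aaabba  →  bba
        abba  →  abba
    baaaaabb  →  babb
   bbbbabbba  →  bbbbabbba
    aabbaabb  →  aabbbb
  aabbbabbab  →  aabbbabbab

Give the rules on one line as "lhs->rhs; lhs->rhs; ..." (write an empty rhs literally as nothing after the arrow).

  | aaabbbaaa => bbbaaa => bbba
  | aabbaaabaa => aabbabaa => aabbab
  | aaaabab => abab
  | bbbba

aaa->; baa->b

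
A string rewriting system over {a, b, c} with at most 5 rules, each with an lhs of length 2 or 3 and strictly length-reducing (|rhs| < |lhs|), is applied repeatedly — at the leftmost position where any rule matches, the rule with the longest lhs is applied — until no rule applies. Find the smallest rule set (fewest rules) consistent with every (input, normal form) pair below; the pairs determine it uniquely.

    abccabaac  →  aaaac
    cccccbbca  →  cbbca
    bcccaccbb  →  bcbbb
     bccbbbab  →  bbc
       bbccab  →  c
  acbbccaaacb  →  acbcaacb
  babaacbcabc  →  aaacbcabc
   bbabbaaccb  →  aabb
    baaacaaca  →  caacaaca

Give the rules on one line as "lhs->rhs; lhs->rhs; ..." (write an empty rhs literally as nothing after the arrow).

  | abccabaac => ababaac => aaaac
  | cccccbbca => cccbbca => cbbca
  | bcccaccbb => bcaccbb => bcbbb
  | bccbbbab => bbbbab => bbba => bbc

acc->b; ba->c; bab->a; cc->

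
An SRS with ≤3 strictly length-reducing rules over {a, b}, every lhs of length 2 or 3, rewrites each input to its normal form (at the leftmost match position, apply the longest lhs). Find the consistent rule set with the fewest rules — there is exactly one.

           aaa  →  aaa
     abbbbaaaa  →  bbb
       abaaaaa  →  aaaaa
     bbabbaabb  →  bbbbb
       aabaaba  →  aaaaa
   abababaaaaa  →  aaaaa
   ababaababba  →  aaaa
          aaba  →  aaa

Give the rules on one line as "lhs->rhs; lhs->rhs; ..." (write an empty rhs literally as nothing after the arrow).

aab->aa; ab->; baa->b

  | aaa
  | abbbbaaaa => bbbaaaa => bbbaa => bbb
  | abaaaaa => aaaaa
  | bbabbaabb => bbbaabb => bbbbb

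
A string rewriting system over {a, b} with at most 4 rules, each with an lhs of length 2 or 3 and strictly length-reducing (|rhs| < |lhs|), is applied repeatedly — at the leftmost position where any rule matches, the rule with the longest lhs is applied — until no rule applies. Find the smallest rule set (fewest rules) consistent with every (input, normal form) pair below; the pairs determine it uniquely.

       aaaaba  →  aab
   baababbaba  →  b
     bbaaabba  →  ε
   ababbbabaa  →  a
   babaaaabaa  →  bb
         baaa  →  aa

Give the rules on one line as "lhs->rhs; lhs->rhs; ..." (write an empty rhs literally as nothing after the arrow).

  | aaaaba => aaabb => aab
  | baababbaba => ababbaba => bbbbaba => bbaba => bba => b
  | bbaaabba => baabba => abba => ba => ε
  | ababbbabaa => bbbbbabaa => bbbabaa => babaa => baa => a

aba->bb; abb->b; ba->; bbb->b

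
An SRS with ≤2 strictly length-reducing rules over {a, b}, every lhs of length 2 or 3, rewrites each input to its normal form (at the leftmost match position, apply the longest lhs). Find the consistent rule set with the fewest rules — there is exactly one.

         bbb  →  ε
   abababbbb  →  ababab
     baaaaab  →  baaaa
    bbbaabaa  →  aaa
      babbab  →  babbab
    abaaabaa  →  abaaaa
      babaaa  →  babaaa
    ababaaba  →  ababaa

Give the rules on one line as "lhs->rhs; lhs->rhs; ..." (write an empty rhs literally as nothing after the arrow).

  | bbb => ε
  | abababbbb => ababab
  | baaaaab => baaaa
  | bbbaabaa => aabaa => aaa

aab->a; bbb->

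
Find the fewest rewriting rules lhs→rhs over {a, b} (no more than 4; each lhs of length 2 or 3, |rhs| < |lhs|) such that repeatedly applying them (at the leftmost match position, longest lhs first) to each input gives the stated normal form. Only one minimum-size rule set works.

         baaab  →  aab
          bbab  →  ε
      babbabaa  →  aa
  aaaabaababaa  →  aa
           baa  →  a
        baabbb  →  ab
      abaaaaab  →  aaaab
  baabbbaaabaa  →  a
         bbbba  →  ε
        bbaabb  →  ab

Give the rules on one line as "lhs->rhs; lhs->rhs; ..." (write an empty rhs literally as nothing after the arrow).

aba->ba; ba->; bab->; bb->b

  | baaab => aab
  | bbab => bab => ε
  | babbabaa => babaa => aa
  | aaaabaababaa => aaabaababaa => aabaababaa => abaababaa => baababaa => ababaa => babaa => aa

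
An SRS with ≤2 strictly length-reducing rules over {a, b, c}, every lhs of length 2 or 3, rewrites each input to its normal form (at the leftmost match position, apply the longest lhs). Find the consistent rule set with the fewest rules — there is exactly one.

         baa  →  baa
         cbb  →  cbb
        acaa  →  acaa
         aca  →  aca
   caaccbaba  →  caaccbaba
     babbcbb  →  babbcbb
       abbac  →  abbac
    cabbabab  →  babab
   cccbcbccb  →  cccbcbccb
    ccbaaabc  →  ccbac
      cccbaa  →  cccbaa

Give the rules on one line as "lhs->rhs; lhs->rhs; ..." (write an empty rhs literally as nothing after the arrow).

  | baa
  | cbb
  | acaa
  | aca

aab->; cab->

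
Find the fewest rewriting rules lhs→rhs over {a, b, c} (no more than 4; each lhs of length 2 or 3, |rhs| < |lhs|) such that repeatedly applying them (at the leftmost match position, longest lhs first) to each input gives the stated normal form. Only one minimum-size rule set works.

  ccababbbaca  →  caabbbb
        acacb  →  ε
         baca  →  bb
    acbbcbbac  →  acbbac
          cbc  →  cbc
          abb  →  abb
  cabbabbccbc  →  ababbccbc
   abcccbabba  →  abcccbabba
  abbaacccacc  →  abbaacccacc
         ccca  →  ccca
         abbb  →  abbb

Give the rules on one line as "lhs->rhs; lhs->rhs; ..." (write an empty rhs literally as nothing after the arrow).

  | ccababbbaca => caabbbaca => caabbbb
  | acacb => bcb => ε
  | baca => bb
  | acbbcbbac => acbbac

aca->b; bcb->; cab->a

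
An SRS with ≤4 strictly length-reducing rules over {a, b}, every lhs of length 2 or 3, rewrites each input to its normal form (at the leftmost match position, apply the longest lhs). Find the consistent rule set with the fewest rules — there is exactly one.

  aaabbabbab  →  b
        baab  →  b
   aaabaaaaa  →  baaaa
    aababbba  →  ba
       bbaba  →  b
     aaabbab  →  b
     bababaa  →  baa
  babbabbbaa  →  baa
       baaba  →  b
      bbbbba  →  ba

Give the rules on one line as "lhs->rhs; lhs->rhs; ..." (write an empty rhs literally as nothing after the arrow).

ab->b; aba->bb; bb->b

  | aaabbabbab => aabbabbab => abbabbab => bbabbab => babbab => bbbab => bbab => bab => bb => b
  | baab => bab => bb => b
  | aaabaaaaa => aabbaaaa => abbaaaa => bbaaaa => baaaa
  | aababbba => abbbbba => bbbbba => bbbba => bbba => bba => ba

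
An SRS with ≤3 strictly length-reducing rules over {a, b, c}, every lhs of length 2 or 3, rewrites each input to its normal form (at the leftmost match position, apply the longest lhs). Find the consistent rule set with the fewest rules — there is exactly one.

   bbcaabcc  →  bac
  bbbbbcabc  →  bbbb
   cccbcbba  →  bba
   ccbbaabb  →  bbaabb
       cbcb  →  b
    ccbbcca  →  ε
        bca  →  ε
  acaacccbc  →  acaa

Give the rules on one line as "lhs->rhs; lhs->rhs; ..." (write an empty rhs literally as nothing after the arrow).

  | bbcaabcc => babcc => bac
  | bbbbbcabc => bbbbbc => bbbb
  | cccbcbba => ccbcbba => cbcbba => bcbba => bba
  | ccbbaabb => cbbaabb => bbaabb

bc->; bca->; cb->b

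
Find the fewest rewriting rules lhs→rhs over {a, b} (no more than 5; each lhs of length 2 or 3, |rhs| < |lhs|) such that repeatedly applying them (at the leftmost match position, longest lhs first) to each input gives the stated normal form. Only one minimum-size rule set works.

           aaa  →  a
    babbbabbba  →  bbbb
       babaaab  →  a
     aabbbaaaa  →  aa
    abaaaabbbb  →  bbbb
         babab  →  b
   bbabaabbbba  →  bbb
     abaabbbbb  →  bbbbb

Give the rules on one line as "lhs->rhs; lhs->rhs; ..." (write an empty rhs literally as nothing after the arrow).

  | aaa => a
  | babbbabbba => bbbabbba => bbbbba => bbbb
  | babaaab => baaab => aab => a
  | aabbbaaaa => abbaaaa => bbaaaa => baaa => aa

aaa->a; aab->a; ab->b; ba->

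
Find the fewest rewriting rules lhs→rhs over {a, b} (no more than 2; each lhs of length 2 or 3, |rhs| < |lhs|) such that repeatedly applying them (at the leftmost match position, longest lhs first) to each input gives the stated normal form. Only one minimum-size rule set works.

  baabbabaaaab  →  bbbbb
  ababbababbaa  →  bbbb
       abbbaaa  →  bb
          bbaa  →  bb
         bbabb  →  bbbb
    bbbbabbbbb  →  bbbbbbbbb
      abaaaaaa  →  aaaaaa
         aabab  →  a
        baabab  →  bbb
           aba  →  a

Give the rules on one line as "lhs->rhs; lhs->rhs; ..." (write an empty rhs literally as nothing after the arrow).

  | baabbabaaaab => babbabaaaab => bbbabaaaab => bbbbaaaab => bbbbaaab => bbbbaab => bbbbab => bbbbb
  | ababbababbaa => abbababbaa => bababbaa => bbabbaa => bbbbaa => bbbba => bbbb
  | abbbaaa => bbaaa => bbaa => bba => bb
  | bbaa => bba => bb

ab->; ba->b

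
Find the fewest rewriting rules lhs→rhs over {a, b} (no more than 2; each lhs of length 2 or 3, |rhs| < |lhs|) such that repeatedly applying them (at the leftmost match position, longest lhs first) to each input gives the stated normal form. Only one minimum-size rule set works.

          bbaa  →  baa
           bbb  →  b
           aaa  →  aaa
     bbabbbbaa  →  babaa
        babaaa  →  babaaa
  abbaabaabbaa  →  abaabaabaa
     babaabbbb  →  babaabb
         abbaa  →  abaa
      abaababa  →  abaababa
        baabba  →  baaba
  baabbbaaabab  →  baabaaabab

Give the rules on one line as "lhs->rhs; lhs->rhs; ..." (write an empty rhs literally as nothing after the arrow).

  | bbaa => baa
  | bbb => b
  | aaa
  | bbabbbbaa => babbbbaa => babbaa => babaa

bba->ba; bbb->b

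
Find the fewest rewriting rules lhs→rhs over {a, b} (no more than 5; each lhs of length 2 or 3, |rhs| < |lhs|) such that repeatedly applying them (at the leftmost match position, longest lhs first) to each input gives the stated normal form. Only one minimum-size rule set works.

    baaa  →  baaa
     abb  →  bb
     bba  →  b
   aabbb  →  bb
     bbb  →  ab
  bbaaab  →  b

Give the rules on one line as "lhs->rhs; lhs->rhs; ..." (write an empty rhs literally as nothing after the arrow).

aab->; abb->bb; bba->b; bbb->ab

  | baaa
  | abb => bb
  | bba => b
  | aabbb => bb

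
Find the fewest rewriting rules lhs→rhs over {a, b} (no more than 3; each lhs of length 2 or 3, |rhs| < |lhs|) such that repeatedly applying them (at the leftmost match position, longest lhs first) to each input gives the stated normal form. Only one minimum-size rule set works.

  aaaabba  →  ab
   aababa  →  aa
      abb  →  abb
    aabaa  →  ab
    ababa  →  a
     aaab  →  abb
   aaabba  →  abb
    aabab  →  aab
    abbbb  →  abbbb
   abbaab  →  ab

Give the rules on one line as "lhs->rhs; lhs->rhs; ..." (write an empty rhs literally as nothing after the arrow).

  | aaaabba => ababba => abba => ab
  | aababa => aaba => aa
  | abb
  | aabaa => aaa => ab

aaa->ab; ba->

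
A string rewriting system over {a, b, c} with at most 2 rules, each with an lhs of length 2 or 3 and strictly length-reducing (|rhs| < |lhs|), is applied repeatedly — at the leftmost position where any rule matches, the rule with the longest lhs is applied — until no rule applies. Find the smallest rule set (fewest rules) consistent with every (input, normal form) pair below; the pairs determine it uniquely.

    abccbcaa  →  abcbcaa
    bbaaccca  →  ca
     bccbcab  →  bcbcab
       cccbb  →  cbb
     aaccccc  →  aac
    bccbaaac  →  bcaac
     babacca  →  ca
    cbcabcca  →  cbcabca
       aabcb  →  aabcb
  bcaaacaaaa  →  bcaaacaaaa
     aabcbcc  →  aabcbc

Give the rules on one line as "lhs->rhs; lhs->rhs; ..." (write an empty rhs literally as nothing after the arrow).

  | abccbcaa => abcbcaa
  | bbaaccca => baccca => ccca => cca => ca
  | bccbcab => bcbcab
  | cccbb => ccbb => cbb

ba->; cc->c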